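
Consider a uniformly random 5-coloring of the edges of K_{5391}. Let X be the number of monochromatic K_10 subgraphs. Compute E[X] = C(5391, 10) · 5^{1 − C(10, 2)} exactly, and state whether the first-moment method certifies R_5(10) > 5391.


E[X] = C(5391, 10) · 5^{1 − 45} = 5666344714787188828795213697883 · 5^{−44} = 5666344714787188828795213697883/5684341886080801486968994140625.
As a reduced fraction: E[X] = 5666344714787188828795213697883/5684341886080801486968994140625 ≈ 0.9968.
Is E[X] < 1? YES.
Since E[X] < 1, there exists a 5-coloring of K_{5391} with no monochromatic K_10; hence R_5(10) > 5391.

E[X] = 5666344714787188828795213697883/5684341886080801486968994140625 ≈ 0.9968; E[X] < 1, so R_5(10) > 5391.


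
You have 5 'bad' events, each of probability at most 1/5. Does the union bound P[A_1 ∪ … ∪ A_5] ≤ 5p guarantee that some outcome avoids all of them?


Union bound: P[∪_{i=1}^{5} A_i] ≤ Σ_i P[A_i] ≤ 5·p = 5·(1/5) = 1.
Numerically: 1 ≈ 1.000.
Is 1 < 1? NO.
Since the bound 1 is ≥ 1, the union bound is uninformative here; it does NOT by itself certify existence.

5·p = 1 ≈ 1.000; existence NOT certified by the union bound.


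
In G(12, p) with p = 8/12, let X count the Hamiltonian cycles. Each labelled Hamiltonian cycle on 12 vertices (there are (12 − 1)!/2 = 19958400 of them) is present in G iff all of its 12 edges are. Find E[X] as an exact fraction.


K_12 has (12 − 1)!/2 = 19958400 labelled Hamiltonian cycles.
For each such Hamiltonian cycle H, let X_H = 1 if all 12 edges of H are present in G. Then P[X_H = 1] = p^{12} = (2/3)^{12} = 4096/531441.
By linearity of expectation: E[X] = Σ_H E[X_H] = 19958400 · p^{12} = 19958400 · 4096/531441 = 1009254400/6561.
Numerically: E[X] ≈ 1.538e+05.

E[X] = 19958400 · (2/3)^{12} = 1009254400/6561 ≈ 1.538e+05.


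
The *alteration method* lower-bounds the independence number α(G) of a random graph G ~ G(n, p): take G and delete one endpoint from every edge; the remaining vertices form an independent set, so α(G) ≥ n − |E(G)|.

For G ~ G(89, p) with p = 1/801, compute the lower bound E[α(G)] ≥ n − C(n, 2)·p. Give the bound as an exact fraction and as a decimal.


E[|E(G)|] = C(89, 2)·p = 3916 · (1/801) = 44/9.
E[α(G)] ≥ n − E[|E(G)|] = 89 − 44/9 = 757/9.
Numerically: ≈ 84.1111.
(This is only a lower bound; the true E[α(G)] may be larger.)

E[α(G)] ≥ 757/9 ≈ 84.1111.


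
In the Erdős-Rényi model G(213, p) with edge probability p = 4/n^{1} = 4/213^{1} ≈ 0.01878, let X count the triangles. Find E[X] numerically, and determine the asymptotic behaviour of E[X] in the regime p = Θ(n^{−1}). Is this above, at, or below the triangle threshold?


Number of potential triangles: C(213, 3) = 1587986.
Each occurs with probability p³ ≈ (0.01878)³ ≈ 6.622793e-06.
By linearity: E[X] = C(213, 3)·p³ ≈ 1587986 · 6.622793e-06 ≈ 10.5169.
Here α = 1, so p = 4/n is exactly at the triangle threshold p ~ 1/n. Asymptotically E[X] → c³/6 = 4³/6 = 32/3 ≈ 10.6667, a bounded constant. In this regime the triangle count is asymptotically Poisson(c³/6).

E[X] ≈ 10.5169; in regime p = Θ(1/n^{1}) E[X] stays bounded (at the triangle threshold p ~ 1/n).


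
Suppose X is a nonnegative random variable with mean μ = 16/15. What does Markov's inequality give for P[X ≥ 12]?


μ = E[X] = 16/15, a = 12.
Markov: P[X ≥ 12] ≤ μ/a = (16/15)/12 = 4/45.
Numerically: ≈ 0.088889.
(Since a = 12 > μ = 1.066667, the bound 4/45 is < 1 and informative.)

P[X ≥ 12] ≤ 4/45 ≈ 0.088889.


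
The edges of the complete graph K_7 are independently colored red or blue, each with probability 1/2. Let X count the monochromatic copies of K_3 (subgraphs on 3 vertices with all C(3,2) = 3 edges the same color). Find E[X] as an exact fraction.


Let X = Σ_S X_S over the C(7, 3) = 35 subsets S of size 3, where X_S = 1 if the K_3 on S is monochromatic.
For a fixed S, the K_3 on S has C(3, 2) = 3 edges. P[all 3 edges red] = (1/2)^3, and likewise for blue, so P[monochromatic] = 2·(1/2)^3 = 2^{1 − 3} = 1/4.
Summing: E[X] = C(7, 3) · 2^{1 − 3} = 35 · 1/4 = 35/4.
Numerically: E[X] ≈ 8.7500.

E[X] = C(7,3)·2^(1−C(3,2)) = 35/4 ≈ 8.7500.


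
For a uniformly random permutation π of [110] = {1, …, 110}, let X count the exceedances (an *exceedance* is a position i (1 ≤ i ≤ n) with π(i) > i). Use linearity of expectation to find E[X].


Write X = Σ_{i=1}^{110} X_i, where X_i = 1_{π(i) > i}.
For each fixed i, π(i) is uniform over {1, …, 110} (marginal of a uniform permutation), so P[π(i) > i] = (n − i)/n. Summing: Σ_{i=1}^{110} (n − i)/n = (0 + 1 + … + 109)/110 = 110(110 − 1)/(2·110) = (110 − 1)/2.
Hence E[X] = Σ_{i=1}^{110} (110 − i)/110 = 109/2 ≈ 54.500000.

E[X] = 109/2 = 54.500000.


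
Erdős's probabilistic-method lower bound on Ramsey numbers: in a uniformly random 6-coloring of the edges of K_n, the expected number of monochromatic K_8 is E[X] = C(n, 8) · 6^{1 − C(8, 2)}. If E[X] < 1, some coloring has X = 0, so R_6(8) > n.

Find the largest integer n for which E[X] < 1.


We need C(n, 8) · 6^{1 − 28} < 1, i.e. C(n, 8) < 6^{28 − 1} = 1023490369077469249536.
Check values of n near the boundary:
  n = 1591: C(1591, 8) = 1000427749141189953870; 1000427749141189953870 < 1023490369077469249536? YES
  n = 1592: C(1592, 8) = 1005480414540892933435; 1005480414540892933435 < 1023490369077469249536? YES
  n = 1593: C(1593, 8) = 1010555394551193970323; 1010555394551193970323 < 1023490369077469249536? YES
  n = 1594: C(1594, 8) = 1015652773590544255167; 1015652773590544255167 < 1023490369077469249536? YES
  n = 1595: C(1595, 8) = 1020772636343363633895; 1020772636343363633895 < 1023490369077469249536? YES
  n = 1596: C(1596, 8) = 1025915067760710553965; 1025915067760710553965 < 1023490369077469249536? NO
  n = 1597: C(1597, 8) = 1031080153060953275445; 1031080153060953275445 < 1023490369077469249536? NO
  n = 1598: C(1598, 8) = 1036267977730442348529; 1036267977730442348529 < 1023490369077469249536? NO
The largest n with C(n, 8) < 1023490369077469249536 is n = 1595 (where E[X] = 113419181815929292655/113721152119718805504 ≈ 0.99734). Hence R_6(8) > 1595, i.e. R_6(8) ≥ 1596.

Largest n = 1595; hence R_6(8) > 1595.


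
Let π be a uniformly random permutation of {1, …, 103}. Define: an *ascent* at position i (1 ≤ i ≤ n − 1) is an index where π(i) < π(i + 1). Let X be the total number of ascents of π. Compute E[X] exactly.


Write X = Σ X_I over i = 1, …, 102, with X_I the indicator of one ascent.
There are 102 indicators.
For each fixed i, the pair (π(i), π(i+1)) is a uniformly random ordered pair of distinct values from {1, …, 103}; by symmetry P[π(i) < π(i+1)] = 1/2.
By linearity: E[X] = 102 · (1/2) = (103 − 1) · (1/2) = 51 ≈ 51.0000.

E[X] = 51 = 51.0000.


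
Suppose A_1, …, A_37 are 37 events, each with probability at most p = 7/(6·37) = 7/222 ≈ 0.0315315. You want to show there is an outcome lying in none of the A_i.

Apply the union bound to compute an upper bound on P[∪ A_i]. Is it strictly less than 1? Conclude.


Union bound: P[∪_{i=1}^{37} A_i] ≤ Σ_i P[A_i] ≤ 37·p = 37·(7/222) = 7/6.
Numerically: 7/6 ≈ 1.1666667.
Is 7/6 < 1? NO.
Since the bound 7/6 is ≥ 1, the union bound is uninformative here; it does NOT by itself certify existence.

37·p = 7/6 ≈ 1.1666667; existence NOT certified by the union bound.


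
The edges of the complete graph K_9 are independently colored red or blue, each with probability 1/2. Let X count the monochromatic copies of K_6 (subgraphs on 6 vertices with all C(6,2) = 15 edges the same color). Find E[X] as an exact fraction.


Let X = Σ_S X_S over the C(9, 6) = 84 subsets S of size 6, where X_S = 1 if the K_6 on S is monochromatic.
For a fixed S, the K_6 on S has C(6, 2) = 15 edges. P[all 15 edges red] = (1/2)^15, and likewise for blue, so P[monochromatic] = 2·(1/2)^15 = 2^{1 − 15} = 1/16384.
By linearity of expectation: E[X] = C(9, 6) · 2^{1 − 15} = 84 · 1/16384 = 21/4096.
Numerically: E[X] ≈ 0.0051.

E[X] = C(9,6)·2^(1−C(6,2)) = 21/4096 ≈ 0.0051.


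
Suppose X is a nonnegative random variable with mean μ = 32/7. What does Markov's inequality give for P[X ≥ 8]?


μ = E[X] = 32/7, a = 8.
Markov: P[X ≥ 8] ≤ μ/a = (32/7)/8 = 4/7.
Numerically: ≈ 0.57143.
(Since a = 8 > μ = 4.57143, the bound 4/7 is < 1 and informative.)

P[X ≥ 8] ≤ 4/7 ≈ 0.57143.


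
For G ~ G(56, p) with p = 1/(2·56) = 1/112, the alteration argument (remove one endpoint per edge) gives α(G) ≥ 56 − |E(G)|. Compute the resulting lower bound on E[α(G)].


E[|E(G)|] = C(56, 2)·p = 1540 · (1/112) = 55/4.
E[α(G)] ≥ n − E[|E(G)|] = 56 − 55/4 = 169/4.
Numerically: ≈ 42.25000.
(This is only a lower bound; the true E[α(G)] may be larger.)

E[α(G)] ≥ 169/4 ≈ 42.25000.


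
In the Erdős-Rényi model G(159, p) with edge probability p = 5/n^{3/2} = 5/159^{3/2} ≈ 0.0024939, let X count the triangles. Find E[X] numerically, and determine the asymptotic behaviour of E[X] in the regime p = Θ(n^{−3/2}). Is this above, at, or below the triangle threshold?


Number of potential triangles: C(159, 3) = 657359.
Each occurs with probability p³ ≈ (0.0024939)³ ≈ 1.5510398e-08.
By linearity: E[X] = C(159, 3)·p³ ≈ 657359 · 1.5510398e-08 ≈ 0.01020.
Since α = 3/2 > 1, p = c/n^{3/2} = o(1/n) is below the triangle threshold p ~ 1/n. Asymptotically E[X] ~ (c³/6)·n^{3(1−α)} = (5³/6)·n^{-1.5} → 0, so by Markov's inequality G has no triangles w.h.p.

E[X] ≈ 0.01020; in regime p = Θ(1/n^{3/2}) E[X] tends to 0 (below the triangle threshold p ~ 1/n).


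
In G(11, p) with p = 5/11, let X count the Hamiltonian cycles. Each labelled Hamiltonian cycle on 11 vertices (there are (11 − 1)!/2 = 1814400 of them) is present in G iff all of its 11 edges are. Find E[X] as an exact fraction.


K_11 has (11 − 1)!/2 = 1814400 labelled Hamiltonian cycles.
For each such Hamiltonian cycle H, let X_H = 1 if all 11 edges of H are present in G. Then P[X_H = 1] = p^{11} = (5/11)^{11} = 48828125/285311670611.
Summing the indicators: E[X] = Σ_H E[X_H] = 1814400 · p^{11} = 1814400 · 48828125/285311670611 = 88593750000000/285311670611.
Numerically: E[X] ≈ 310.5.

E[X] = 1814400 · (5/11)^{11} = 88593750000000/285311670611 ≈ 310.5.


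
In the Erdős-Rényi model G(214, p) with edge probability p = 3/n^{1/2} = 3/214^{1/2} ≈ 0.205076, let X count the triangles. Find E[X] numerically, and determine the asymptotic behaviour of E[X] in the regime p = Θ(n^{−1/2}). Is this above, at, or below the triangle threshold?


Number of potential triangles: C(214, 3) = 1610564.
Each occurs with probability p³ ≈ (0.205076)³ ≈ 8.62468226e-03.
By linearity: E[X] = C(214, 3)·p³ ≈ 1610564 · 8.62468226e-03 ≈ 13890.602754.
Since α = 1/2 < 1, p = c/n^{1/2} ≫ 1/n is above the triangle threshold p ~ 1/n. Asymptotically E[X] ~ (c³/6)·n^{3(1−α)} = (3³/6)·n^{1.5} → ∞; triangles are abundant w.h.p.

E[X] ≈ 13890.602754; in regime p = Θ(1/n^{1/2}) E[X] diverges (above the triangle threshold p ~ 1/n).


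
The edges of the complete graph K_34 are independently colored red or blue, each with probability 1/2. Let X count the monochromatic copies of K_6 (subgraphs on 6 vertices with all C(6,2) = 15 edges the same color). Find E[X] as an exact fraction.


Let X = Σ_S X_S over the C(34, 6) = 1344904 subsets S of size 6, where X_S = 1 if the K_6 on S is monochromatic.
For a fixed S, the K_6 on S has C(6, 2) = 15 edges. P[all 15 edges red] = (1/2)^15, and likewise for blue, so P[monochromatic] = 2·(1/2)^15 = 2^{1 − 15} = 1/16384.
By linearity: E[X] = C(34, 6) · 2^{1 − 15} = 1344904 · 1/16384 = 168113/2048.
Numerically: E[X] ≈ 82.086426.

E[X] = C(34,6)·2^(1−C(6,2)) = 168113/2048 ≈ 82.086426.


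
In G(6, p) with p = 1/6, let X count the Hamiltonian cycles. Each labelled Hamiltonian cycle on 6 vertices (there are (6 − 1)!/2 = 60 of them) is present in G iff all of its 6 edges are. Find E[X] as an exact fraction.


K_6 has (6 − 1)!/2 = 60 labelled Hamiltonian cycles.
For each such Hamiltonian cycle H, let X_H = 1 if all 6 edges of H are present in G. Then P[X_H = 1] = p^{6} = (1/6)^{6} = 1/46656.
By linearity of expectation: E[X] = Σ_H E[X_H] = 60 · p^{6} = 60 · 1/46656 = 5/3888.
Numerically: E[X] ≈ 0.001286.

E[X] = 60 · (1/6)^{6} = 5/3888 ≈ 0.001286.


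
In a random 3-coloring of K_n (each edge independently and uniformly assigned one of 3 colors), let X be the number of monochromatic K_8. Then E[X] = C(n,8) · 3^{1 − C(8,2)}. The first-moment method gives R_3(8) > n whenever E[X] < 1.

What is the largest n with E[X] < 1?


We need C(n, 8) · 3^{1 − 28} < 1, i.e. C(n, 8) < 3^{28 − 1} = 7625597484987.
Check values of n near the boundary:
  n = 150: C(150, 8) = 5257211409450; 5257211409450 < 7625597484987? YES
  n = 151: C(151, 8) = 5551321138650; 5551321138650 < 7625597484987? YES
  n = 152: C(152, 8) = 5859727868575; 5859727868575 < 7625597484987? YES
  n = 153: C(153, 8) = 6183023199255; 6183023199255 < 7625597484987? YES
  n = 154: C(154, 8) = 6521818990995; 6521818990995 < 7625597484987? YES
  n = 155: C(155, 8) = 6876747915675; 6876747915675 < 7625597484987? YES
  n = 156: C(156, 8) = 7248464019225; 7248464019225 < 7625597484987? YES
  n = 157: C(157, 8) = 7637643295425; 7637643295425 < 7625597484987? NO
  n = 158: C(158, 8) = 8044984271181; 8044984271181 < 7625597484987? NO
The largest n with C(n, 8) < 7625597484987 is n = 156 (where E[X] = 805384891025/847288609443 ≈ 0.951). Hence R_3(8) > 156, i.e. R_3(8) ≥ 157.

Largest n = 156; hence R_3(8) > 156.


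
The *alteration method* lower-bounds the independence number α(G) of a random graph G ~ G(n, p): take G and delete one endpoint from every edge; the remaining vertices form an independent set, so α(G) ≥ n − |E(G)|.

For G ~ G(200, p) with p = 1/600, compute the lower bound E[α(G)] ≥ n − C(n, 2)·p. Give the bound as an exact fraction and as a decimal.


E[|E(G)|] = C(200, 2)·p = 19900 · (1/600) = 199/6.
E[α(G)] ≥ n − E[|E(G)|] = 200 − 199/6 = 1001/6.
Numerically: ≈ 166.833.
(This is only a lower bound; the true E[α(G)] may be larger.)

E[α(G)] ≥ 1001/6 ≈ 166.833.


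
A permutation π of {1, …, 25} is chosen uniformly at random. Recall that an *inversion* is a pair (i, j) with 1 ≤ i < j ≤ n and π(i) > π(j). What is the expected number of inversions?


Write X = Σ X_I over the C(25, 2) = 300 pairs i < j, with X_I the indicator of one inversion.
There are 300 indicators.
For each fixed pair i < j, the values π(i) and π(j) are two distinct elements of {1, …, 25} in uniformly random order; by symmetry P[π(i) > π(j)] = 1/2.
By linearity: E[X] = 300 · (1/2) = C(25, 2) · (1/2) = 300/2 = 150 ≈ 150.00000.

E[X] = 150 = 150.00000.


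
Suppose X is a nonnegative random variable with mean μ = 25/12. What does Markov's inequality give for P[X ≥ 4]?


μ = E[X] = 25/12, a = 4.
Markov: P[X ≥ 4] ≤ μ/a = (25/12)/4 = 25/48.
Numerically: ≈ 0.5208.
(Since a = 4 > μ = 2.0833, the bound 25/48 is < 1 and informative.)

P[X ≥ 4] ≤ 25/48 ≈ 0.5208.


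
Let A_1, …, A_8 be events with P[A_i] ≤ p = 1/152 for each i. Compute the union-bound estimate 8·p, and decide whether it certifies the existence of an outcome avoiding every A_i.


Union bound: P[∪_{i=1}^{8} A_i] ≤ Σ_i P[A_i] ≤ 8·p = 8·(1/152) = 1/19.
Numerically: 1/19 ≈ 0.052632.
Is 1/19 < 1? YES.
Since P[∪ A_i] ≤ 1/19 < 1, the complement has P[∩ A_i^c] ≥ 1 − 1/19 = 18/19 > 0, so some outcome avoids every A_i.

8·p = 1/19 ≈ 0.052632; existence CERTIFIED by the union bound.


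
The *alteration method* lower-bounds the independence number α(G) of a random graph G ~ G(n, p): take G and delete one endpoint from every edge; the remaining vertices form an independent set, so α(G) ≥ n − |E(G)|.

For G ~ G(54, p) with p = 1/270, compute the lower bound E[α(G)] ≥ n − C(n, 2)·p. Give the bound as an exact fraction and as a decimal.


E[|E(G)|] = C(54, 2)·p = 1431 · (1/270) = 53/10.
E[α(G)] ≥ n − E[|E(G)|] = 54 − 53/10 = 487/10.
Numerically: ≈ 48.700000.
(This is only a lower bound; the true E[α(G)] may be larger.)

E[α(G)] ≥ 487/10 ≈ 48.700000.


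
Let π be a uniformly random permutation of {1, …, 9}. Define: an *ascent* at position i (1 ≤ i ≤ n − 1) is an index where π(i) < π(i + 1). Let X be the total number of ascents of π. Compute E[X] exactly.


Write X = Σ X_I over i = 1, …, 8, with X_I the indicator of one ascent.
There are 8 indicators.
For each fixed i, the pair (π(i), π(i+1)) is a uniformly random ordered pair of distinct values from {1, …, 9}; by symmetry P[π(i) < π(i+1)] = 1/2.
By linearity: E[X] = 8 · (1/2) = (9 − 1) · (1/2) = 4 ≈ 4.000000.

E[X] = 4 = 4.000000.


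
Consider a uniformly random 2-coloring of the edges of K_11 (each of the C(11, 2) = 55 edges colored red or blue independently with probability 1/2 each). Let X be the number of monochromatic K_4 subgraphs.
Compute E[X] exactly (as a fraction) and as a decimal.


Let X = Σ_S X_S over the C(11, 4) = 330 subsets S of size 4, where X_S = 1 if the K_4 on S is monochromatic.
For a fixed S, the K_4 on S has C(4, 2) = 6 edges. P[all 6 edges red] = (1/2)^6, and likewise for blue, so P[monochromatic] = 2·(1/2)^6 = 2^{1 − 6} = 1/32.
By linearity: E[X] = C(11, 4) · 2^{1 − 6} = 330 · 1/32 = 165/16.
Numerically: E[X] ≈ 10.312.

E[X] = C(11,4)·2^(1−C(4,2)) = 165/16 ≈ 10.312.


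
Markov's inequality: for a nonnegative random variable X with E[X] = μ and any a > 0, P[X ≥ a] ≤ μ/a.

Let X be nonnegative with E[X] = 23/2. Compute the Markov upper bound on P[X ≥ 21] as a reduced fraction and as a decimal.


μ = E[X] = 23/2, a = 21.
Markov: P[X ≥ 21] ≤ μ/a = (23/2)/21 = 23/42.
Numerically: ≈ 0.5476.
(Since a = 21 > μ = 11.5000, the bound 23/42 is < 1 and informative.)

P[X ≥ 21] ≤ 23/42 ≈ 0.5476.


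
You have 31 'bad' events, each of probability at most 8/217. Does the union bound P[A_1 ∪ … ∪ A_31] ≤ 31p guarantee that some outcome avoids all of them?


Union bound: P[∪_{i=1}^{31} A_i] ≤ Σ_i P[A_i] ≤ 31·p = 31·(8/217) = 8/7.
Numerically: 8/7 ≈ 1.1428571.
Is 8/7 < 1? NO.
Since the bound 8/7 is ≥ 1, the union bound is uninformative here; it does NOT by itself certify existence.

31·p = 8/7 ≈ 1.1428571; existence NOT certified by the union bound.


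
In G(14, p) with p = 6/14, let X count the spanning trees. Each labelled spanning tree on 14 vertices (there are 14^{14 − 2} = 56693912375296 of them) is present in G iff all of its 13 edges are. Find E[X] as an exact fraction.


K_14 has 14^{14 − 2} = 56693912375296 labelled spanning trees.
For each such spanning tree H, let X_H = 1 if all 13 edges of H are present in G. Then P[X_H = 1] = p^{13} = (3/7)^{13} = 1594323/96889010407.
Summing the indicators: E[X] = Σ_H E[X_H] = 56693912375296 · p^{13} = 56693912375296 · 1594323/96889010407 = 6530347008/7.
Numerically: E[X] ≈ 9.33e+08.

E[X] = 56693912375296 · (3/7)^{13} = 6530347008/7 ≈ 9.33e+08.


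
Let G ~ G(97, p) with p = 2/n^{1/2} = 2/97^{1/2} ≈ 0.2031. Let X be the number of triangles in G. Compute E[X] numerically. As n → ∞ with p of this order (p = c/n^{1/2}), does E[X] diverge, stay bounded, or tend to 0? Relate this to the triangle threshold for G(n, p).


Number of potential triangles: C(97, 3) = 147440.
Each occurs with probability p³ ≈ (0.2031)³ ≈ 8.373989e-03.
By linearity: E[X] = C(97, 3)·p³ ≈ 147440 · 8.373989e-03 ≈ 1234.6609.
Since α = 1/2 < 1, p = c/n^{1/2} ≫ 1/n is above the triangle threshold p ~ 1/n. Asymptotically E[X] ~ (c³/6)·n^{3(1−α)} = (2³/6)·n^{1.5} → ∞; triangles are abundant w.h.p.

E[X] ≈ 1234.6609; in regime p = Θ(1/n^{1/2}) E[X] diverges (above the triangle threshold p ~ 1/n).


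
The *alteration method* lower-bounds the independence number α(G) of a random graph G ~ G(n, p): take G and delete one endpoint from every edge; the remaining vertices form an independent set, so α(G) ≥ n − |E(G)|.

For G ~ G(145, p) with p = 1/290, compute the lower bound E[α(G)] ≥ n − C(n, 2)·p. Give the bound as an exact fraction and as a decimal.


E[|E(G)|] = C(145, 2)·p = 10440 · (1/290) = 36.
E[α(G)] ≥ n − E[|E(G)|] = 145 − 36 = 109.
Numerically: ≈ 109.000.
(This is only a lower bound; the true E[α(G)] may be larger.)

E[α(G)] ≥ 109 ≈ 109.000.


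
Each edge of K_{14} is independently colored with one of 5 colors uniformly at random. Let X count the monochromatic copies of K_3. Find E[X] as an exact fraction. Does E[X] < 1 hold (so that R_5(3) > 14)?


E[X] = C(14, 3) · 5^{1 − 3} = 364 · 5^{−2} = 364/25.
As a reduced fraction: E[X] = 364/25 ≈ 14.5600000.
Is E[X] < 1? NO.
Since E[X] ≥ 1, the first-moment bound is inconclusive at n = 14; it does NOT by itself certify R_5(3) > 14.

E[X] = 364/25 ≈ 14.5600000; E[X] ≥ 1; first-moment method inconclusive here.


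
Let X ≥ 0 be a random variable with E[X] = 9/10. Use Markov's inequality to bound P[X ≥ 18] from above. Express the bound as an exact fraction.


μ = E[X] = 9/10, a = 18.
Markov: P[X ≥ 18] ≤ μ/a = (9/10)/18 = 1/20.
Numerically: ≈ 0.050.
(Since a = 18 > μ = 0.900, the bound 1/20 is < 1 and informative.)

P[X ≥ 18] ≤ 1/20 ≈ 0.050.


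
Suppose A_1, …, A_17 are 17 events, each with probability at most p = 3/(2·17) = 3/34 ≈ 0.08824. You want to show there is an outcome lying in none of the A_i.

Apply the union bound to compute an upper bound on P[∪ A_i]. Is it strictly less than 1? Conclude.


Union bound: P[∪_{i=1}^{17} A_i] ≤ Σ_i P[A_i] ≤ 17·p = 17·(3/34) = 3/2.
Numerically: 3/2 ≈ 1.50000.
Is 3/2 < 1? NO.
Since the bound 3/2 is ≥ 1, the union bound is uninformative here; it does NOT by itself certify existence.

17·p = 3/2 ≈ 1.50000; existence NOT certified by the union bound.


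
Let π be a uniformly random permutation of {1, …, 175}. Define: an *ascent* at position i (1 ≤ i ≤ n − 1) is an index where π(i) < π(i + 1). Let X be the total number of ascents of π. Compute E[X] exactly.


Write X = Σ X_I over i = 1, …, 174, with X_I the indicator of one ascent.
There are 174 indicators.
For each fixed i, the pair (π(i), π(i+1)) is a uniformly random ordered pair of distinct values from {1, …, 175}; by symmetry P[π(i) < π(i+1)] = 1/2.
By linearity: E[X] = 174 · (1/2) = (175 − 1) · (1/2) = 87 ≈ 87.0000.

E[X] = 87 = 87.0000.


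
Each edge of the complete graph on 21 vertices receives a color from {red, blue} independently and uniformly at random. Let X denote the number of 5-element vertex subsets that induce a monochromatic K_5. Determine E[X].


Let X = Σ_S X_S over the C(21, 5) = 20349 subsets S of size 5, where X_S = 1 if the K_5 on S is monochromatic.
For a fixed S, the K_5 on S has C(5, 2) = 10 edges. P[all 10 edges red] = (1/2)^10, and likewise for blue, so P[monochromatic] = 2·(1/2)^10 = 2^{1 − 10} = 1/512.
Summing: E[X] = C(21, 5) · 2^{1 − 10} = 20349 · 1/512 = 20349/512.
Numerically: E[X] ≈ 39.74414.

E[X] = C(21,5)·2^(1−C(5,2)) = 20349/512 ≈ 39.74414.


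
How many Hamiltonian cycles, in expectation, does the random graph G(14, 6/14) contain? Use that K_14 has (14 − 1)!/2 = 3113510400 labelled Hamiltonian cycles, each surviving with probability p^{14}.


K_14 has (14 − 1)!/2 = 3113510400 labelled Hamiltonian cycles.
For each such Hamiltonian cycle H, let X_H = 1 if all 14 edges of H are present in G. Then P[X_H = 1] = p^{14} = (3/7)^{14} = 4782969/678223072849.
Summing the indicators: E[X] = Σ_H E[X_H] = 3113510400 · p^{14} = 3113510400 · 4782969/678223072849 = 2127403389196800/96889010407.
Numerically: E[X] ≈ 21957.1.

E[X] = 3113510400 · (3/7)^{14} = 2127403389196800/96889010407 ≈ 21957.1.


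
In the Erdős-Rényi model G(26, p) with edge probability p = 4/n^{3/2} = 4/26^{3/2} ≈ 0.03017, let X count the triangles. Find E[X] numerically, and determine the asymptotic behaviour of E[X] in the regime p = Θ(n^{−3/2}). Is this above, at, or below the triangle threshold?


Number of potential triangles: C(26, 3) = 2600.
Each occurs with probability p³ ≈ (0.03017)³ ≈ 2.746628e-05.
By linearity: E[X] = C(26, 3)·p³ ≈ 2600 · 2.746628e-05 ≈ 0.0714.
Since α = 3/2 > 1, p = c/n^{3/2} = o(1/n) is below the triangle threshold p ~ 1/n. Asymptotically E[X] ~ (c³/6)·n^{3(1−α)} = (4³/6)·n^{-1.5} → 0, so by Markov's inequality G has no triangles w.h.p.

E[X] ≈ 0.0714; in regime p = Θ(1/n^{3/2}) E[X] tends to 0 (below the triangle threshold p ~ 1/n).


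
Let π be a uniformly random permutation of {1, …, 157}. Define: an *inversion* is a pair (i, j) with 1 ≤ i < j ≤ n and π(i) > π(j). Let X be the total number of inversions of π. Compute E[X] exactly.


Write X = Σ X_I over the C(157, 2) = 12246 pairs i < j, with X_I the indicator of one inversion.
There are 12246 indicators.
For each fixed pair i < j, the values π(i) and π(j) are two distinct elements of {1, …, 157} in uniformly random order; by symmetry P[π(i) > π(j)] = 1/2.
By linearity: E[X] = 12246 · (1/2) = C(157, 2) · (1/2) = 12246/2 = 6123 ≈ 6123.00000.

E[X] = 6123 = 6123.00000.


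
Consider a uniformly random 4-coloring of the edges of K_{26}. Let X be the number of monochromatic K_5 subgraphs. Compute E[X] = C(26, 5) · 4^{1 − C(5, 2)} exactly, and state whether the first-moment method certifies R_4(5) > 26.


E[X] = C(26, 5) · 4^{1 − 10} = 65780 · 4^{−9} = 65780/262144.
As a reduced fraction: E[X] = 16445/65536 ≈ 0.250931.
Is E[X] < 1? YES.
Since E[X] < 1, there exists a 4-coloring of K_{26} with no monochromatic K_5; hence R_4(5) > 26.

E[X] = 16445/65536 ≈ 0.250931; E[X] < 1, so R_4(5) > 26.


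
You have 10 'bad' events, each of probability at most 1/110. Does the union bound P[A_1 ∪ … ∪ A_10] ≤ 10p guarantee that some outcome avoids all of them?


Union bound: P[∪_{i=1}^{10} A_i] ≤ Σ_i P[A_i] ≤ 10·p = 10·(1/110) = 1/11.
Numerically: 1/11 ≈ 0.091.
Is 1/11 < 1? YES.
Since P[∪ A_i] ≤ 1/11 < 1, the complement has P[∩ A_i^c] ≥ 1 − 1/11 = 10/11 > 0, so some outcome avoids every A_i.

10·p = 1/11 ≈ 0.091; existence CERTIFIED by the union bound.


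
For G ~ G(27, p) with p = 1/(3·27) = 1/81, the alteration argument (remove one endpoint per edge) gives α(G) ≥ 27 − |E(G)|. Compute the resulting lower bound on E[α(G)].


E[|E(G)|] = C(27, 2)·p = 351 · (1/81) = 13/3.
E[α(G)] ≥ n − E[|E(G)|] = 27 − 13/3 = 68/3.
Numerically: ≈ 22.66667.
(This is only a lower bound; the true E[α(G)] may be larger.)

E[α(G)] ≥ 68/3 ≈ 22.66667.


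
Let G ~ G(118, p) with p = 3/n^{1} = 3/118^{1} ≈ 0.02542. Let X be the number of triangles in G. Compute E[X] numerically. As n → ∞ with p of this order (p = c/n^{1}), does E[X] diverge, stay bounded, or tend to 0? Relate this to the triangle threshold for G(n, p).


Number of potential triangles: C(118, 3) = 266916.
Each occurs with probability p³ ≈ (0.02542)³ ≈ 1.643303e-05.
By linearity: E[X] = C(118, 3)·p³ ≈ 266916 · 1.643303e-05 ≈ 4.3862.
Here α = 1, so p = 3/n is exactly at the triangle threshold p ~ 1/n. Asymptotically E[X] → c³/6 = 3³/6 = 9/2 ≈ 4.5000, a bounded constant. In this regime the triangle count is asymptotically Poisson(c³/6).

E[X] ≈ 4.3862; in regime p = Θ(1/n^{1}) E[X] stays bounded (at the triangle threshold p ~ 1/n).


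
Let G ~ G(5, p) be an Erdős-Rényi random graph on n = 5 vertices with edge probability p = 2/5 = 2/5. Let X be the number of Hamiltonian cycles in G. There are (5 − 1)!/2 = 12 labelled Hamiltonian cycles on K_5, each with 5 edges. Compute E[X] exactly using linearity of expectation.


K_5 has (5 − 1)!/2 = 12 labelled Hamiltonian cycles.
For each such Hamiltonian cycle H, let X_H = 1 if all 5 edges of H are present in G. Then P[X_H = 1] = p^{5} = (2/5)^{5} = 32/3125.
Summing the indicators: E[X] = Σ_H E[X_H] = 12 · p^{5} = 12 · 32/3125 = 384/3125.
Numerically: E[X] ≈ 0.123.

E[X] = 12 · (2/5)^{5} = 384/3125 ≈ 0.123.


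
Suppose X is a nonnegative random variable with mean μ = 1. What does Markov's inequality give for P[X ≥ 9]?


μ = E[X] = 1, a = 9.
Markov: P[X ≥ 9] ≤ μ/a = (1)/9 = 1/9.
Numerically: ≈ 0.11111.
(Since a = 9 > μ = 1.00000, the bound 1/9 is < 1 and informative.)

P[X ≥ 9] ≤ 1/9 ≈ 0.11111.


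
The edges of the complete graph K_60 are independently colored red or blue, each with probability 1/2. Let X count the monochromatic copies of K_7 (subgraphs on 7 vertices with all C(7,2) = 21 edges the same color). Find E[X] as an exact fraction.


Let X = Σ_S X_S over the C(60, 7) = 386206920 subsets S of size 7, where X_S = 1 if the K_7 on S is monochromatic.
For a fixed S, the K_7 on S has C(7, 2) = 21 edges. P[all 21 edges red] = (1/2)^21, and likewise for blue, so P[monochromatic] = 2·(1/2)^21 = 2^{1 − 21} = 1/1048576.
By linearity of expectation: E[X] = C(60, 7) · 2^{1 − 21} = 386206920 · 1/1048576 = 48275865/131072.
Numerically: E[X] ≈ 368.316.

E[X] = C(60,7)·2^(1−C(7,2)) = 48275865/131072 ≈ 368.316.


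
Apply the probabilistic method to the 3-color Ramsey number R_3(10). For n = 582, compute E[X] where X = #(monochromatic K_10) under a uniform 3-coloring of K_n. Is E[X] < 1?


E[X] = C(582, 10) · 3^{1 − 45} = 1136849919863842617720 · 3^{−44} = 1136849919863842617720/984770902183611232881.
As a reduced fraction: E[X] = 378949973287947539240/328256967394537077627 ≈ 1.154431.
Is E[X] < 1? NO.
Since E[X] ≥ 1, the first-moment bound is inconclusive at n = 582; it does NOT by itself certify R_3(10) > 582.

E[X] = 378949973287947539240/328256967394537077627 ≈ 1.154431; E[X] ≥ 1; first-moment method inconclusive here.


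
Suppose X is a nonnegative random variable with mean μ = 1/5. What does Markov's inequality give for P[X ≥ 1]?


μ = E[X] = 1/5, a = 1.
Markov: P[X ≥ 1] ≤ μ/a = (1/5)/1 = 1/5.
Numerically: ≈ 0.20000.
(Since a = 1 > μ = 0.20000, the bound 1/5 is < 1 and informative.)

P[X ≥ 1] ≤ 1/5 ≈ 0.20000.


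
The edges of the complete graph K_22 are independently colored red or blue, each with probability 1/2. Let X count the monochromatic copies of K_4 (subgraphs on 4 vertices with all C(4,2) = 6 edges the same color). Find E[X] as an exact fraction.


Let X = Σ_S X_S over the C(22, 4) = 7315 subsets S of size 4, where X_S = 1 if the K_4 on S is monochromatic.
For a fixed S, the K_4 on S has C(4, 2) = 6 edges. P[all 6 edges red] = (1/2)^6, and likewise for blue, so P[monochromatic] = 2·(1/2)^6 = 2^{1 − 6} = 1/32.
Summing: E[X] = C(22, 4) · 2^{1 − 6} = 7315 · 1/32 = 7315/32.
Numerically: E[X] ≈ 228.594.

E[X] = C(22,4)·2^(1−C(4,2)) = 7315/32 ≈ 228.594.


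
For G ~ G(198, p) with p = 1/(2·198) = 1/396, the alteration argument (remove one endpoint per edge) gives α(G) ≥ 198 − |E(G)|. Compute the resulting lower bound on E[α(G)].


E[|E(G)|] = C(198, 2)·p = 19503 · (1/396) = 197/4.
E[α(G)] ≥ n − E[|E(G)|] = 198 − 197/4 = 595/4.
Numerically: ≈ 148.75000.
(This is only a lower bound; the true E[α(G)] may be larger.)

E[α(G)] ≥ 595/4 ≈ 148.75000.


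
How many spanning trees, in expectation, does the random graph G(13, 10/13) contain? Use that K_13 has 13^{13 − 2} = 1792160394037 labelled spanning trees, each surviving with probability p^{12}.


K_13 has 13^{13 − 2} = 1792160394037 labelled spanning trees.
For each such spanning tree H, let X_H = 1 if all 12 edges of H are present in G. Then P[X_H = 1] = p^{12} = (10/13)^{12} = 1000000000000/23298085122481.
Summing the indicators: E[X] = Σ_H E[X_H] = 1792160394037 · p^{12} = 1792160394037 · 1000000000000/23298085122481 = 1000000000000/13.
Numerically: E[X] ≈ 7.692e+10.

E[X] = 1792160394037 · (10/13)^{12} = 1000000000000/13 ≈ 7.692e+10.


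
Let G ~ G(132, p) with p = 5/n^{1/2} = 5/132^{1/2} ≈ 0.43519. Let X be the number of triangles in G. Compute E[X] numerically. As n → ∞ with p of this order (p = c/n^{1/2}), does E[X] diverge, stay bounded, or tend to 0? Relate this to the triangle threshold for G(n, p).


Number of potential triangles: C(132, 3) = 374660.
Each occurs with probability p³ ≈ (0.43519)³ ≈ 8.2423133e-02.
By linearity: E[X] = C(132, 3)·p³ ≈ 374660 · 8.2423133e-02 ≈ 30880.65084.
Since α = 1/2 < 1, p = c/n^{1/2} ≫ 1/n is above the triangle threshold p ~ 1/n. Asymptotically E[X] ~ (c³/6)·n^{3(1−α)} = (5³/6)·n^{1.5} → ∞; triangles are abundant w.h.p.

E[X] ≈ 30880.65084; in regime p = Θ(1/n^{1/2}) E[X] diverges (above the triangle threshold p ~ 1/n).


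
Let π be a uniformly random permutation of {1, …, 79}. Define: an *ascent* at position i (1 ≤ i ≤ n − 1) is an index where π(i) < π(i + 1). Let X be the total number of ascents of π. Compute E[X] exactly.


Write X = Σ X_I over i = 1, …, 78, with X_I the indicator of one ascent.
There are 78 indicators.
For each fixed i, the pair (π(i), π(i+1)) is a uniformly random ordered pair of distinct values from {1, …, 79}; by symmetry P[π(i) < π(i+1)] = 1/2.
By linearity: E[X] = 78 · (1/2) = (79 − 1) · (1/2) = 39 ≈ 39.0000.

E[X] = 39 = 39.0000.


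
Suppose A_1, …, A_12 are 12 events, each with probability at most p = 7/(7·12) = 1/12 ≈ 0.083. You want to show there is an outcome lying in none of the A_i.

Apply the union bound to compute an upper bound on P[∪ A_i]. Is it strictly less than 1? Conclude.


Union bound: P[∪_{i=1}^{12} A_i] ≤ Σ_i P[A_i] ≤ 12·p = 12·(1/12) = 1.
Numerically: 1 ≈ 1.000.
Is 1 < 1? NO.
Since the bound 1 is ≥ 1, the union bound is uninformative here; it does NOT by itself certify existence.

12·p = 1 ≈ 1.000; existence NOT certified by the union bound.


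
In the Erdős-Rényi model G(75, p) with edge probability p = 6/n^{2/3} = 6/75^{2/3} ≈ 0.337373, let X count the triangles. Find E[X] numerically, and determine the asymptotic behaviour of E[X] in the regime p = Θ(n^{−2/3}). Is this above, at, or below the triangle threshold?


Number of potential triangles: C(75, 3) = 67525.
Each occurs with probability p³ ≈ (0.337373)³ ≈ 3.84000000e-02.
By linearity: E[X] = C(75, 3)·p³ ≈ 67525 · 3.84000000e-02 ≈ 2592.960000.
Since α = 2/3 < 1, p = c/n^{2/3} ≫ 1/n is above the triangle threshold p ~ 1/n. Asymptotically E[X] ~ (c³/6)·n^{3(1−α)} = (6³/6)·n^{1} → ∞; triangles are abundant w.h.p.

E[X] ≈ 2592.960000; in regime p = Θ(1/n^{2/3}) E[X] diverges (above the triangle threshold p ~ 1/n).


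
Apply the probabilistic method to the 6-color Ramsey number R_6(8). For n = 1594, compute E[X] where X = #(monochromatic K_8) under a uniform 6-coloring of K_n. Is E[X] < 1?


E[X] = C(1594, 8) · 6^{1 − 28} = 1015652773590544255167 · 6^{−27} = 1015652773590544255167/1023490369077469249536.
As a reduced fraction: E[X] = 37616769392242379821/37907050706572935168 ≈ 0.99234.
Is E[X] < 1? YES.
Since E[X] < 1, there exists a 6-coloring of K_{1594} with no monochromatic K_8; hence R_6(8) > 1594.

E[X] = 37616769392242379821/37907050706572935168 ≈ 0.99234; E[X] < 1, so R_6(8) > 1594.


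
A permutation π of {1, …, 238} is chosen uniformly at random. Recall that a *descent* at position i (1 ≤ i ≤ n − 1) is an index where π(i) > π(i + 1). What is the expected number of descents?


Write X = Σ X_I over i = 1, …, 237, with X_I the indicator of one descent.
There are 237 indicators.
For each fixed i, the pair (π(i), π(i+1)) is a uniformly random ordered pair of distinct values from {1, …, 238}; by symmetry P[π(i) > π(i+1)] = 1/2.
By linearity: E[X] = 237 · (1/2) = (238 − 1) · (1/2) = 237/2 ≈ 118.5000.

E[X] = 237/2 = 118.5000.


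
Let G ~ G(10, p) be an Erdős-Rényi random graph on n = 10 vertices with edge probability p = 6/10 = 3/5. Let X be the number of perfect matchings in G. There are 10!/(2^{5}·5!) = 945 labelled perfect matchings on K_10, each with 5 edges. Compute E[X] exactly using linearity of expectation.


K_10 has 10!/(2^{5}·5!) = 945 labelled perfect matchings.
For each such perfect matching H, let X_H = 1 if all 5 edges of H are present in G. Then P[X_H = 1] = p^{5} = (3/5)^{5} = 243/3125.
By linearity: E[X] = Σ_H E[X_H] = 945 · p^{5} = 945 · 243/3125 = 45927/625.
Numerically: E[X] ≈ 73.48.

E[X] = 945 · (3/5)^{5} = 45927/625 ≈ 73.48.


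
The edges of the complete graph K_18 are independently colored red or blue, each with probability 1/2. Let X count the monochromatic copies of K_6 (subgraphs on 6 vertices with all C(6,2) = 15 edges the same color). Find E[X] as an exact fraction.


Let X = Σ_S X_S over the C(18, 6) = 18564 subsets S of size 6, where X_S = 1 if the K_6 on S is monochromatic.
For a fixed S, the K_6 on S has C(6, 2) = 15 edges. P[all 15 edges red] = (1/2)^15, and likewise for blue, so P[monochromatic] = 2·(1/2)^15 = 2^{1 − 15} = 1/16384.
By linearity of expectation: E[X] = C(18, 6) · 2^{1 − 15} = 18564 · 1/16384 = 4641/4096.
Numerically: E[X] ≈ 1.1331.

E[X] = C(18,6)·2^(1−C(6,2)) = 4641/4096 ≈ 1.1331.


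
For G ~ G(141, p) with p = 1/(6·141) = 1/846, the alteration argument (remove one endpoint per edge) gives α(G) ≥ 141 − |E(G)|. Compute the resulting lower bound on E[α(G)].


E[|E(G)|] = C(141, 2)·p = 9870 · (1/846) = 35/3.
E[α(G)] ≥ n − E[|E(G)|] = 141 − 35/3 = 388/3.
Numerically: ≈ 129.33333.
(This is only a lower bound; the true E[α(G)] may be larger.)

E[α(G)] ≥ 388/3 ≈ 129.33333.


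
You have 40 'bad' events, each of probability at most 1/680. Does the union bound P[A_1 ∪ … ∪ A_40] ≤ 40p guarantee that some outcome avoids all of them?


Union bound: P[∪_{i=1}^{40} A_i] ≤ Σ_i P[A_i] ≤ 40·p = 40·(1/680) = 1/17.
Numerically: 1/17 ≈ 0.0588235.
Is 1/17 < 1? YES.
Since P[∪ A_i] ≤ 1/17 < 1, the complement has P[∩ A_i^c] ≥ 1 − 1/17 = 16/17 > 0, so some outcome avoids every A_i.

40·p = 1/17 ≈ 0.0588235; existence CERTIFIED by the union bound.


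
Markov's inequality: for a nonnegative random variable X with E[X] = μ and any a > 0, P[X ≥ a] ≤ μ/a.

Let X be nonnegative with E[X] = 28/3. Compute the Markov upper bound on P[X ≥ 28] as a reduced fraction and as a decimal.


μ = E[X] = 28/3, a = 28.
Markov: P[X ≥ 28] ≤ μ/a = (28/3)/28 = 1/3.
Numerically: ≈ 0.33333.
(Since a = 28 > μ = 9.33333, the bound 1/3 is < 1 and informative.)

P[X ≥ 28] ≤ 1/3 ≈ 0.33333.


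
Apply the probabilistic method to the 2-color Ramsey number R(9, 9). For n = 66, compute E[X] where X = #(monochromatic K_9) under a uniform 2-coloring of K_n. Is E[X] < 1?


E[X] = C(66, 9) · 2^{1 − 36} = 37014131440 · 2^{−35} = 37014131440/34359738368.
As a reduced fraction: E[X] = 2313383215/2147483648 ≈ 1.07725.
Is E[X] < 1? NO.
Since E[X] ≥ 1, the first-moment bound is inconclusive at n = 66; it does NOT by itself certify R(9, 9) > 66.

E[X] = 2313383215/2147483648 ≈ 1.07725; E[X] ≥ 1; first-moment method inconclusive here.


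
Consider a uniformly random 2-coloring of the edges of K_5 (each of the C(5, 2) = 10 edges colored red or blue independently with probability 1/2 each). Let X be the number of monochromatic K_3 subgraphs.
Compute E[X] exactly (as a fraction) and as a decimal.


Let X = Σ_S X_S over the C(5, 3) = 10 subsets S of size 3, where X_S = 1 if the K_3 on S is monochromatic.
For a fixed S, the K_3 on S has C(3, 2) = 3 edges. P[all 3 edges red] = (1/2)^3, and likewise for blue, so P[monochromatic] = 2·(1/2)^3 = 2^{1 − 3} = 1/4.
Summing: E[X] = C(5, 3) · 2^{1 − 3} = 10 · 1/4 = 5/2.
Numerically: E[X] ≈ 2.500000.

E[X] = C(5,3)·2^(1−C(3,2)) = 5/2 ≈ 2.500000.


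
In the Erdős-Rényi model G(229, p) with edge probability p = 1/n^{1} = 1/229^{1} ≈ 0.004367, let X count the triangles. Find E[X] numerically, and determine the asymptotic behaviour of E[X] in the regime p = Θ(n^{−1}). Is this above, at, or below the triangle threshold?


Number of potential triangles: C(229, 3) = 1975354.
Each occurs with probability p³ ≈ (0.004367)³ ≈ 8.327096e-08.
By linearity: E[X] = C(229, 3)·p³ ≈ 1975354 · 8.327096e-08 ≈ 0.1645.
Here α = 1, so p = 1/n is exactly at the triangle threshold p ~ 1/n. Asymptotically E[X] → c³/6 = 1³/6 = 1/6 ≈ 0.1667, a bounded constant. In this regime the triangle count is asymptotically Poisson(c³/6).

E[X] ≈ 0.1645; in regime p = Θ(1/n^{1}) E[X] stays bounded (at the triangle threshold p ~ 1/n).
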